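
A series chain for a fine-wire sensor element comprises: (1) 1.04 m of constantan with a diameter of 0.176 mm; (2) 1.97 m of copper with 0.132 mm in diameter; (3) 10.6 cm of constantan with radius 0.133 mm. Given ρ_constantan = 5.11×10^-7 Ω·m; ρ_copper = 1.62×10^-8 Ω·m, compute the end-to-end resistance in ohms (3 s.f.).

Seg 1: A = π(d/2)² = π(8.8000e-05 m)² = 2.433e-08 m²
R_1 = (5.11×10^-7)(1.04)/(2.433e-08) = 21.84 Ω
Seg 2: A = π(d/2)² = π(6.6000e-05 m)² = 1.368e-08 m²
R_2 = (1.62×10^-8)(1.97)/(1.368e-08) = 2.332 Ω
Seg 3: A = πr² = π(1.3300e-04 m)² = 5.557e-08 m²
R_3 = (5.11×10^-7)(0.106)/(5.557e-08) = 0.9747 Ω
R_total = R_1 + R_2 + R_3 = 25.2 Ω

25.2 Ω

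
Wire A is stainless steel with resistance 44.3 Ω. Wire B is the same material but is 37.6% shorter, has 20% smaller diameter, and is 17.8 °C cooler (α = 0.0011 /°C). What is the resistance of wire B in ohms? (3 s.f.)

42.3 Ω

R ∝ ρL/d² with ρ ∝ (1+αΔT), so R_B/R_A = (1 − 37.6/100) × (1 − 20/100)⁻² × (1 − 0.0011×17.8)
= 0.624 × 1.562 × 0.9804 = 0.9559
R_B = 0.9559 × 44.3 = 42.3 Ω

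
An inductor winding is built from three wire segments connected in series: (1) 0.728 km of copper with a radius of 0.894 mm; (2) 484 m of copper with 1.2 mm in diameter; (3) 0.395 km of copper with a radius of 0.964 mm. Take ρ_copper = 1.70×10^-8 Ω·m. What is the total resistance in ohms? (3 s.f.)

14.5 Ω

Seg 1: A = πr² = π(8.9400e-04 m)² = 2.511e-06 m²
R_1 = (1.70×10^-8)(728)/(2.511e-06) = 4.929 Ω
Seg 2: A = π(d/2)² = π(6.0000e-04 m)² = 1.131e-06 m²
R_2 = (1.70×10^-8)(484)/(1.131e-06) = 7.275 Ω
Seg 3: A = πr² = π(9.6400e-04 m)² = 2.919e-06 m²
R_3 = (1.70×10^-8)(395)/(2.919e-06) = 2.3 Ω
R_total = R_1 + R_2 + R_3 = 14.5 Ω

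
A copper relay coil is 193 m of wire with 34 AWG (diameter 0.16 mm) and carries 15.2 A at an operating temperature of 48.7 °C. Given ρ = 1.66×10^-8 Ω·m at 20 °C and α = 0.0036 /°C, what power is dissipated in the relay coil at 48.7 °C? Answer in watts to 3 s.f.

40600 W

A = π(0.16/2 mm)² = π(8.0000e-05 m)² = 2.011e-08 m²
R₍20₎ = ρL/A = (1.66×10^-8)(193)/(2.011e-08) = 159.3 Ω
R₍48.7₎ = R₍20₎(1 + αΔT) = 159.3 × (1 + 0.0036×28.7) = 175.8 Ω
P = I²R = (15.2)² × 175.8 = 40600 W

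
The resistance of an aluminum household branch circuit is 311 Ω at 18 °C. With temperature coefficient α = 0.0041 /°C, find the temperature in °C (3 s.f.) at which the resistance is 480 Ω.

151 °C

R = R₀(1 + α(T − T₀)) ⇒ T = T₀ + (R/R₀ − 1)/α
T = 18 + (480/311 − 1)/0.0041 = 18 + (0.5434)/0.0041 = 151 °C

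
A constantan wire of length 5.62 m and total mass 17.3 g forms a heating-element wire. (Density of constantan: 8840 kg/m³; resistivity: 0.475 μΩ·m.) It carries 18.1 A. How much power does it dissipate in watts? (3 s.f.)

2510 W

ρ = 0.475 μΩ·m = 4.75×10^-7 Ω·m
A = m/(density·L) = 0.0173/(8840×5.62) = 3.4822e-07 m²
R = ρL/A = (4.75×10^-7)(5.62)/(3.4822e-07) = 7.666 Ω
P = I²R = (18.1)² × 7.666 = 2510 W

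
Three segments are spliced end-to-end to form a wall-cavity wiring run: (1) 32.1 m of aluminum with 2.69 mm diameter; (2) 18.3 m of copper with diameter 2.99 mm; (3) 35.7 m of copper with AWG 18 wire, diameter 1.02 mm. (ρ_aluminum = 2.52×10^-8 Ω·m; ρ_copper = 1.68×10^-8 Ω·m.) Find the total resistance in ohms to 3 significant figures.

0.920 Ω

Seg 1: A = π(d/2)² = π(1.3450e-03 m)² = 5.683e-06 m²
R_1 = (2.52×10^-8)(32.1)/(5.683e-06) = 0.1423 Ω
Seg 2: A = π(d/2)² = π(1.4950e-03 m)² = 7.022e-06 m²
R_2 = (1.68×10^-8)(18.3)/(7.022e-06) = 0.04379 Ω
Seg 3: A = π(1.02/2 mm)² = π(5.1000e-04 m)² = 8.171e-07 m²
R_3 = (1.68×10^-8)(35.7)/(8.171e-07) = 0.734 Ω
R_total = R_1 + R_2 + R_3 = 0.920 Ω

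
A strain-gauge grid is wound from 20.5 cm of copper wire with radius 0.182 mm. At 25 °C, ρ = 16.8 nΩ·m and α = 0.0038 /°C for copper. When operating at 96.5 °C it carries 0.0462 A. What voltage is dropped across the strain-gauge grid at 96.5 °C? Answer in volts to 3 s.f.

0.00194 V

ρ = 16.8 nΩ·m = 1.68×10^-8 Ω·m
A = πr² = π(1.8200e-04 m)² = 1.041e-07 m²
R₍25₎ = ρL/A = (1.68×10^-8)(0.205)/(1.041e-07) = 0.0331 Ω
R₍96.5₎ = R₍25₎(1 + αΔT) = 0.0331 × (1 + 0.0038×71.5) = 0.04209 Ω
V = IR = 0.0462 × 0.04209 = 0.00194 V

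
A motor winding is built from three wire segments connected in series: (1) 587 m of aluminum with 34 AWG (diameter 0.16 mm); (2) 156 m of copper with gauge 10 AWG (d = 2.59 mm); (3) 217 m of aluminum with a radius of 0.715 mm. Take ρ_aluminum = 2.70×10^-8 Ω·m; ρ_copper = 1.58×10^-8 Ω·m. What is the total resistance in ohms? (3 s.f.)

792 Ω

Seg 1: A = π(0.16/2 mm)² = π(8.0000e-05 m)² = 2.011e-08 m²
R_1 = (2.70×10^-8)(587)/(2.011e-08) = 788.3 Ω
Seg 2: A = π(2.59/2 mm)² = π(1.2950e-03 m)² = 5.269e-06 m²
R_2 = (1.58×10^-8)(156)/(5.269e-06) = 0.4678 Ω
Seg 3: A = πr² = π(7.1500e-04 m)² = 1.606e-06 m²
R_3 = (2.70×10^-8)(217)/(1.606e-06) = 3.648 Ω
R_total = R_1 + R_2 + R_3 = 792 Ω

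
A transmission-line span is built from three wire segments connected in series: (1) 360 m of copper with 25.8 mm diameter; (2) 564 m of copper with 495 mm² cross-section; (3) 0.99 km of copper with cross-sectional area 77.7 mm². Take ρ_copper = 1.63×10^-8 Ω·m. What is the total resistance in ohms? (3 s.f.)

Seg 1: A = π(d/2)² = π(1.2900e-02 m)² = 5.228e-04 m²
R_1 = (1.63×10^-8)(360)/(5.228e-04) = 0.01122 Ω
Seg 2: A = 495 mm² = 4.950e-04 m²
R_2 = (1.63×10^-8)(564)/(4.950e-04) = 0.01857 Ω
Seg 3: A = 77.7 mm² = 7.770e-05 m²
R_3 = (1.63×10^-8)(990)/(7.770e-05) = 0.2077 Ω
R_total = R_1 + R_2 + R_3 = 0.237 Ω

0.237 Ω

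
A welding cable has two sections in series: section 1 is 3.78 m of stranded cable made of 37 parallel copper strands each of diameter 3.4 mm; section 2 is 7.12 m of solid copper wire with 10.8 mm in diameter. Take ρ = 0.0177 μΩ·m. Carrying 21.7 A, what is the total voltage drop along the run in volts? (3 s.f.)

ρ = 0.0177 μΩ·m = 1.77×10^-8 Ω·m
Section 1: A_strand = π(1.7000e-03)² = 9.079e-06 m²; R₁ = ρL/(N·A_s) = (1.77×10^-8)(3.78)/(37×9.079e-06) = 1.992×10^-4 Ω
Section 2: A = π(d/2)² = π(5.4000e-03 m)² = 9.161e-05 m²
R₂ = (1.77×10^-8)(7.12)/(9.161e-05) = 0.001376 Ω
R = R₁ + R₂ = 0.001575 Ω
V = IR = 21.7 × 0.001575 = 0.0342 V

0.0342 V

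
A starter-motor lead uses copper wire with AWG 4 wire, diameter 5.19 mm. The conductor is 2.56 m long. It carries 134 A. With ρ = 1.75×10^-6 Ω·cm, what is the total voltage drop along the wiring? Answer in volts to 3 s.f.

0.284 V

ρ = 1.75×10^-6 Ω·cm = 1.75×10^-8 Ω·m
A = π(5.19/2 mm)² = π(2.5950e-03 m)² = 2.116e-05 m²
R = ρL/A = (1.75×10^-8)(2.56)/(2.116e-05) = 0.002118 Ω
V = IR = 134 × 0.002118 = 0.284 V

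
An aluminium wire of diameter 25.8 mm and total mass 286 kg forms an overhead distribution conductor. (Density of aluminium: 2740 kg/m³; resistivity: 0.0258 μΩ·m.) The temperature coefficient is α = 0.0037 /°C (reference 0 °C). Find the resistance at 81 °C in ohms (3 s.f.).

0.0128 Ω

ρ = 0.0258 μΩ·m = 2.58×10^-8 Ω·m
A = π(d/2)² = π(1.2900e-02 m)² = 5.2279e-04 m²
L = m/(density·A) = 286/(2740×5.2279e-04) = 199.7 m
R = ρL/A = (2.58×10^-8)(199.7)/(5.2279e-04) = 0.009853 Ω
R(81 °C) = 0.009853 × (1 + 0.0037×81) = 0.0128 Ω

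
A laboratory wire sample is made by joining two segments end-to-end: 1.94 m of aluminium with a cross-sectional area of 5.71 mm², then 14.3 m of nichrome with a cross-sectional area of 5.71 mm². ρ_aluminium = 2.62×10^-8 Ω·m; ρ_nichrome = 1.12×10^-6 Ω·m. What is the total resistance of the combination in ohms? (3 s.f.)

Segment 1: A = 5.71 mm² = 5.710e-06 m²
R₁ = ρL/A = (2.62×10^-8)(1.94)/(5.710e-06) = 0.008902 Ω
R₂ = (1.12×10^-6)(14.3)/(5.710e-06) = 2.805 Ω
R = R₁ + R₂ = 2.81 Ω

2.81 Ω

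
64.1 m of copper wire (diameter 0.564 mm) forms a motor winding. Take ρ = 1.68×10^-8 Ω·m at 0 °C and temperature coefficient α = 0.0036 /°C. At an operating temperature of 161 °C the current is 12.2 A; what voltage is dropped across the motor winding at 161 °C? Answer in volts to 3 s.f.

83.1 V

A = π(d/2)² = π(2.8200e-04 m)² = 2.498e-07 m²
R₍0₎ = ρL/A = (1.68×10^-8)(64.1)/(2.498e-07) = 4.31 Ω
R₍161₎ = R₍0₎(1 + αΔT) = 4.31 × (1 + 0.0036×161) = 6.809 Ω
V = IR = 12.2 × 6.809 = 83.1 V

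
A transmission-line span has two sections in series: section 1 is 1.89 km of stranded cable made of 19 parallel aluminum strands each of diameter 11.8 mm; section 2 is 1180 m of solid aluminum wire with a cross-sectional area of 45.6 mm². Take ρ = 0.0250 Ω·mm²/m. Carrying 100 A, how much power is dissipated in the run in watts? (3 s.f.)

ρ = 0.0250 Ω·mm²/m = 2.50×10^-8 Ω·m
Section 1: A_strand = π(5.9000e-03)² = 1.094e-04 m²; R₁ = ρL/(N·A_s) = (2.50×10^-8)(1890)/(19×1.094e-04) = 0.02274 Ω
Section 2: A = 45.6 mm² = 4.560e-05 m²
R₂ = (2.50×10^-8)(1180)/(4.560e-05) = 0.6469 Ω
R = R₁ + R₂ = 0.6697 Ω
P = I²R = (100)² × 0.6697 = 6700 W

6700 W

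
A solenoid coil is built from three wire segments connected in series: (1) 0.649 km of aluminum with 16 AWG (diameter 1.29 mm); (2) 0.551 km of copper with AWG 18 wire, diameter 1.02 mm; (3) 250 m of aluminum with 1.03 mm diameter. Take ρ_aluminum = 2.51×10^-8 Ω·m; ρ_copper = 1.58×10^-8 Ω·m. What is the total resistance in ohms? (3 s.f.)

30.6 Ω

Seg 1: A = π(1.29/2 mm)² = π(6.4500e-04 m)² = 1.307e-06 m²
R_1 = (2.51×10^-8)(649)/(1.307e-06) = 12.46 Ω
Seg 2: A = π(1.02/2 mm)² = π(5.1000e-04 m)² = 8.171e-07 m²
R_2 = (1.58×10^-8)(551)/(8.171e-07) = 10.65 Ω
Seg 3: A = π(d/2)² = π(5.1500e-04 m)² = 8.332e-07 m²
R_3 = (2.51×10^-8)(250)/(8.332e-07) = 7.531 Ω
R_total = R_1 + R_2 + R_3 = 30.6 Ω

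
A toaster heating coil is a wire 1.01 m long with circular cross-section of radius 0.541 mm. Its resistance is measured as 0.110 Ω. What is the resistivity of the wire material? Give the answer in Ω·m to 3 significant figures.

1.00×10^-7 Ω·m

A = πr² = π(5.4100e-04 m)² = 9.195e-07 m²
ρ = RA/L = (0.11)(9.195e-07)/(1.01) = 1.00×10^-7 Ω·m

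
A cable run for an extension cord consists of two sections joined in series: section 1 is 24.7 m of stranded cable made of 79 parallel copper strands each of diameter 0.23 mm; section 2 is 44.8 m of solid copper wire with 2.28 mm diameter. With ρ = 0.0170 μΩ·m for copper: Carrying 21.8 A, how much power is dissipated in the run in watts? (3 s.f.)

149 W

ρ = 0.0170 μΩ·m = 1.70×10^-8 Ω·m
Section 1: A_strand = π(1.1500e-04)² = 4.155e-08 m²; R₁ = ρL/(N·A_s) = (1.70×10^-8)(24.7)/(79×4.155e-08) = 0.1279 Ω
Section 2: A = π(d/2)² = π(1.1400e-03 m)² = 4.083e-06 m²
R₂ = (1.70×10^-8)(44.8)/(4.083e-06) = 0.1865 Ω
R = R₁ + R₂ = 0.3145 Ω
P = I²R = (21.8)² × 0.3145 = 149 W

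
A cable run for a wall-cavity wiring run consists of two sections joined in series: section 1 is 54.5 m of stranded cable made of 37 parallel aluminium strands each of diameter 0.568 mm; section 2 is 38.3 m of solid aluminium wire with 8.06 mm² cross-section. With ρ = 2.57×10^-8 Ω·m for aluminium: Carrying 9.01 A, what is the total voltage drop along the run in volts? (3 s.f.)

Section 1: A_strand = π(2.8400e-04)² = 2.534e-07 m²; R₁ = ρL/(N·A_s) = (2.57×10^-8)(54.5)/(37×2.534e-07) = 0.1494 Ω
Section 2: A = 8.06 mm² = 8.060e-06 m²
R₂ = (2.57×10^-8)(38.3)/(8.060e-06) = 0.1221 Ω
R = R₁ + R₂ = 0.2715 Ω
V = IR = 9.01 × 0.2715 = 2.45 V

2.45 V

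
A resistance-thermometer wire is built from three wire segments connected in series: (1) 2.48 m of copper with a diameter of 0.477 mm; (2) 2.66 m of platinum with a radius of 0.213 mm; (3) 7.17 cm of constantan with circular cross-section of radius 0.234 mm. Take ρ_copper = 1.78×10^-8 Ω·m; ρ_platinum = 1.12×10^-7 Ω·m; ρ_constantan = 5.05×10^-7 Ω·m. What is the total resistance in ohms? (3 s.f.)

2.55 Ω

Seg 1: A = π(d/2)² = π(2.3850e-04 m)² = 1.787e-07 m²
R_1 = (1.78×10^-8)(2.48)/(1.787e-07) = 0.247 Ω
Seg 2: A = πr² = π(2.1300e-04 m)² = 1.425e-07 m²
R_2 = (1.12×10^-7)(2.66)/(1.425e-07) = 2.09 Ω
Seg 3: A = πr² = π(2.3400e-04 m)² = 1.720e-07 m²
R_3 = (5.05×10^-7)(0.0717)/(1.720e-07) = 0.2105 Ω
R_total = R_1 + R_2 + R_3 = 2.55 Ω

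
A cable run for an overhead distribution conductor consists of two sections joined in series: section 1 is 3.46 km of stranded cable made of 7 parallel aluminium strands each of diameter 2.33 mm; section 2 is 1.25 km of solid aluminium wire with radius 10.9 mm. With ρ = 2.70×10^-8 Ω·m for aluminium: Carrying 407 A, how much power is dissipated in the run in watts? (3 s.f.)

Section 1: A_strand = π(1.1650e-03)² = 4.264e-06 m²; R₁ = ρL/(N·A_s) = (2.70×10^-8)(3460)/(7×4.264e-06) = 3.13 Ω
Section 2: A = πr² = π(1.0900e-02 m)² = 3.733e-04 m²
R₂ = (2.70×10^-8)(1250)/(3.733e-04) = 0.09042 Ω
R = R₁ + R₂ = 3.22 Ω
P = I²R = (407)² × 3.22 = 5.33×10^5 W

5.33×10^5 W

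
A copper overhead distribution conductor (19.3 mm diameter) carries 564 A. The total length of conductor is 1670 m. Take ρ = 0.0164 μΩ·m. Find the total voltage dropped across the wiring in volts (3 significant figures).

ρ = 0.0164 μΩ·m = 1.64×10^-8 Ω·m
A = π(d/2)² = π(9.6500e-03 m)² = 2.926e-04 m²
R = ρL/A = (1.64×10^-8)(1670)/(2.926e-04) = 0.09362 Ω
V = IR = 564 × 0.09362 = 52.8 V

52.8 V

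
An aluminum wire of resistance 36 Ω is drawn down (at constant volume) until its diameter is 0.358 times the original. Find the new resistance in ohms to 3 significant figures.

2190 Ω

Volume constant ⇒ L' = L/r² with r = 0.358. R' = ρL'/A' = ρ(L/r²)/(πr²d₀²/4) = R/r⁴.
R' = 60.88 × 36 = 2190 Ω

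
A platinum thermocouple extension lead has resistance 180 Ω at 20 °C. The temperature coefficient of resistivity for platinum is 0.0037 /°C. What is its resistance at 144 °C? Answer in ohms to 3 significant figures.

263 Ω

ΔT = 144 − 20 = 124 °C
R = R₀(1 + αΔT) = 180 × (1 + 0.0037×124) = 180 × 1.459 = 263 Ω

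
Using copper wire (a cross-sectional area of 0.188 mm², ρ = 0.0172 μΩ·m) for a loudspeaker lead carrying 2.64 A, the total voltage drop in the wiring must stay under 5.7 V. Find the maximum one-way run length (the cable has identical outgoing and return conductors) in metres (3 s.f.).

ρ = 0.0172 μΩ·m = 1.72×10^-8 Ω·m
A = 0.188 mm² = 1.880e-07 m²
L_max = V_max·A/(2·ρI) = (5.7)(1.880e-07)/(2×1.72×10^-8×2.64) = 11.8 m

11.8 m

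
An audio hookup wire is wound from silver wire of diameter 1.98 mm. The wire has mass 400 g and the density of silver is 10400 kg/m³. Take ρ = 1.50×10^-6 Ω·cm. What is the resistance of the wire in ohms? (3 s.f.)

0.0609 Ω

ρ = 1.50×10^-6 Ω·cm = 1.50×10^-8 Ω·m
A = π(d/2)² = π(9.9000e-04 m)² = 3.0791e-06 m²
L = m/(density·A) = 0.4/(10400×3.0791e-06) = 12.49 m
R = ρL/A = (1.50×10^-8)(12.49)/(3.0791e-06) = 0.0609 Ω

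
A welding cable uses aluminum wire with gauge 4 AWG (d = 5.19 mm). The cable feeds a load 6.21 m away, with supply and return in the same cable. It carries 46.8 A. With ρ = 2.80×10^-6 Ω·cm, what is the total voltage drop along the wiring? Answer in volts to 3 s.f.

ρ = 2.80×10^-6 Ω·cm = 2.80×10^-8 Ω·m
A = π(5.19/2 mm)² = π(2.5950e-03 m)² = 2.116e-05 m²
Total conductor length (both ways) L = 2 × 6.21 = 12.42 m
R = ρL/A = (2.80×10^-8)(12.42)/(2.116e-05) = 0.01644 Ω
V = IR = 46.8 × 0.01644 = 0.769 V

0.769 V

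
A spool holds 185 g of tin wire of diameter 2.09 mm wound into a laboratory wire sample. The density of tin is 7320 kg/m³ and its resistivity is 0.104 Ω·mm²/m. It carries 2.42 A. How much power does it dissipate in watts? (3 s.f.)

1.31 W

ρ = 0.104 Ω·mm²/m = 1.04×10^-7 Ω·m
A = π(d/2)² = π(1.0450e-03 m)² = 3.4307e-06 m²
L = m/(density·A) = 0.185/(7320×3.4307e-06) = 7.367 m
R = ρL/A = (1.04×10^-7)(7.367)/(3.4307e-06) = 0.2233 Ω
P = I²R = (2.42)² × 0.2233 = 1.31 W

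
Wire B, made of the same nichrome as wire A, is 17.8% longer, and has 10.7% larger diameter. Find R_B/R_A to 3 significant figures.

0.961

R ∝ L/d², so R_B/R_A = (1 + 17.8/100) × (1 + 10.7/100)⁻²
= 1.178 × 0.816 = 0.961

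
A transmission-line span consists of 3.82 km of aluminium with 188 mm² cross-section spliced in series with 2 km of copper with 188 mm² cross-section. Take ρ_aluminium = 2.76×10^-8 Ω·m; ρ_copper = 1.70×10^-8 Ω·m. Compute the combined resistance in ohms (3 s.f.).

0.742 Ω

Segment 1: A = 188 mm² = 1.880e-04 m²
R₁ = ρL/A = (2.76×10^-8)(3820)/(1.880e-04) = 0.5608 Ω
R₂ = (1.70×10^-8)(2000)/(1.880e-04) = 0.1809 Ω
R = R₁ + R₂ = 0.742 Ω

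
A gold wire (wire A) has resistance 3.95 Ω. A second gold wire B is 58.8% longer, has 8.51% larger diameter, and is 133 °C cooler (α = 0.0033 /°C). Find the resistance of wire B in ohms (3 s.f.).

R ∝ ρL/d² with ρ ∝ (1+αΔT), so R_B/R_A = (1 + 58.8/100) × (1 + 8.51/100)⁻² × (1 − 0.0033×133)
= 1.588 × 0.8493 × 0.5611 = 0.7568
R_B = 0.7568 × 3.95 = 2.99 Ω

2.99 Ω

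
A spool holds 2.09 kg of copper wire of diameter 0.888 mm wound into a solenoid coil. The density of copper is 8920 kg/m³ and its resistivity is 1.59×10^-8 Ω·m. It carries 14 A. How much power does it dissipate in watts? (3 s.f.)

A = π(d/2)² = π(4.4400e-04 m)² = 6.1932e-07 m²
L = m/(density·A) = 2.09/(8920×6.1932e-07) = 378.3 m
R = ρL/A = (1.59×10^-8)(378.3)/(6.1932e-07) = 9.713 Ω
P = I²R = (14)² × 9.713 = 1900 W

1900 W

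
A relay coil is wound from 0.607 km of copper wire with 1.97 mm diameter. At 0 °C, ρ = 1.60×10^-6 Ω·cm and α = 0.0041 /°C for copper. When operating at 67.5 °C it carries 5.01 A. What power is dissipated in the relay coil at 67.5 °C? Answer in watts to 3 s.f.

102 W

ρ = 1.60×10^-6 Ω·cm = 1.60×10^-8 Ω·m
A = π(d/2)² = π(9.8500e-04 m)² = 3.048e-06 m²
R₍0₎ = ρL/A = (1.60×10^-8)(607)/(3.048e-06) = 3.186 Ω
R₍67.5₎ = R₍0₎(1 + αΔT) = 3.186 × (1 + 0.0041×67.5) = 4.068 Ω
P = I²R = (5.01)² × 4.068 = 102 W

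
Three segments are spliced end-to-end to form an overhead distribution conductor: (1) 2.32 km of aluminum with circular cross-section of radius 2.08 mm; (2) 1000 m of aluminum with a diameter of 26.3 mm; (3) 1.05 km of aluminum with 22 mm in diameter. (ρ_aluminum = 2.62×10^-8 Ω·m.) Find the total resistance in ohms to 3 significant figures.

4.59 Ω

Seg 1: A = πr² = π(2.0800e-03 m)² = 1.359e-05 m²
R_1 = (2.62×10^-8)(2320)/(1.359e-05) = 4.472 Ω
Seg 2: A = π(d/2)² = π(1.3150e-02 m)² = 5.433e-04 m²
R_2 = (2.62×10^-8)(1000)/(5.433e-04) = 0.04823 Ω
Seg 3: A = π(d/2)² = π(1.1000e-02 m)² = 3.801e-04 m²
R_3 = (2.62×10^-8)(1050)/(3.801e-04) = 0.07237 Ω
R_total = R_1 + R_2 + R_3 = 4.59 Ω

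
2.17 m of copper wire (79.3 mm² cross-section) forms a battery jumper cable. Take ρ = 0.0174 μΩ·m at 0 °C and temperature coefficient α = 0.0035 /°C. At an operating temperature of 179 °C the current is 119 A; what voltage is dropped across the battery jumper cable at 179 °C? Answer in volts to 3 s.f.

ρ = 0.0174 μΩ·m = 1.74×10^-8 Ω·m
A = 79.3 mm² = 7.930e-05 m²
R₍0₎ = ρL/A = (1.74×10^-8)(2.17)/(7.930e-05) = 4.761×10^-4 Ω
R₍179₎ = R₍0₎(1 + αΔT) = 4.761×10^-4 × (1 + 0.0035×179) = 7.744×10^-4 Ω
V = IR = 119 × 7.744×10^-4 = 0.0922 V

0.0922 V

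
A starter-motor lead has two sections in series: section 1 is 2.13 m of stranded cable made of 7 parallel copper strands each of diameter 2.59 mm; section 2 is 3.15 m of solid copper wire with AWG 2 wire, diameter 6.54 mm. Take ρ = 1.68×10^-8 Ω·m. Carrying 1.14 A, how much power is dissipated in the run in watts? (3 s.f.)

0.00331 W

Section 1: A_strand = π(1.2950e-03)² = 5.269e-06 m²; R₁ = ρL/(N·A_s) = (1.68×10^-8)(2.13)/(7×5.269e-06) = 9.703×10^-4 Ω
Section 2: A = π(6.54/2 mm)² = π(3.2700e-03 m)² = 3.359e-05 m²
R₂ = (1.68×10^-8)(3.15)/(3.359e-05) = 0.001575 Ω
R = R₁ + R₂ = 0.002546 Ω
P = I²R = (1.14)² × 0.002546 = 0.00331 W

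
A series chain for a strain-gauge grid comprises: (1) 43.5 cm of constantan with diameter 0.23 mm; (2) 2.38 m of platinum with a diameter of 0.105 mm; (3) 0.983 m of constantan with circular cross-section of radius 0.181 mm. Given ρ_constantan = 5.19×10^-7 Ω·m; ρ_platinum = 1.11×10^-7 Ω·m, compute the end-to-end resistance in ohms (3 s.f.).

Seg 1: A = π(d/2)² = π(1.1500e-04 m)² = 4.155e-08 m²
R_1 = (5.19×10^-7)(0.435)/(4.155e-08) = 5.434 Ω
Seg 2: A = π(d/2)² = π(5.2500e-05 m)² = 8.659e-09 m²
R_2 = (1.11×10^-7)(2.38)/(8.659e-09) = 30.51 Ω
Seg 3: A = πr² = π(1.8100e-04 m)² = 1.029e-07 m²
R_3 = (5.19×10^-7)(0.983)/(1.029e-07) = 4.957 Ω
R_total = R_1 + R_2 + R_3 = 40.9 Ω

40.9 Ω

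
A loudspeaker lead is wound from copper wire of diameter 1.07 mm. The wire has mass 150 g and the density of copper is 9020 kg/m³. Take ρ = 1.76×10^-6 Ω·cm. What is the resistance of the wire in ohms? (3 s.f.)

ρ = 1.76×10^-6 Ω·cm = 1.76×10^-8 Ω·m
A = π(d/2)² = π(5.3500e-04 m)² = 8.9920e-07 m²
L = m/(density·A) = 0.15/(9020×8.9920e-07) = 18.49 m
R = ρL/A = (1.76×10^-8)(18.49)/(8.9920e-07) = 0.362 Ω

0.362 Ω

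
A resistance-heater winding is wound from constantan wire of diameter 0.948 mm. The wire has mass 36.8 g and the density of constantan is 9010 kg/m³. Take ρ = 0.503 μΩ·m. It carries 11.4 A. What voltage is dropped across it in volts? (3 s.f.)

47.0 V

ρ = 0.503 μΩ·m = 5.03×10^-7 Ω·m
A = π(d/2)² = π(4.7400e-04 m)² = 7.0584e-07 m²
L = m/(density·A) = 0.0368/(9010×7.0584e-07) = 5.787 m
R = ρL/A = (5.03×10^-7)(5.787)/(7.0584e-07) = 4.124 Ω
V = IR = 11.4 × 4.124 = 47.0 V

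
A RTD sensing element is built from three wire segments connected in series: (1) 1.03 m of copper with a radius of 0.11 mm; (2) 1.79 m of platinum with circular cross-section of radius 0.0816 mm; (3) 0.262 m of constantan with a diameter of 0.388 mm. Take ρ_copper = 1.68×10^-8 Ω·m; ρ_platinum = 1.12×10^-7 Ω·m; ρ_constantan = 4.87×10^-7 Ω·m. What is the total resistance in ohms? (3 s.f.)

Seg 1: A = πr² = π(1.1000e-04 m)² = 3.801e-08 m²
R_1 = (1.68×10^-8)(1.03)/(3.801e-08) = 0.4552 Ω
Seg 2: A = πr² = π(8.1600e-05 m)² = 2.092e-08 m²
R_2 = (1.12×10^-7)(1.79)/(2.092e-08) = 9.584 Ω
Seg 3: A = π(d/2)² = π(1.9400e-04 m)² = 1.182e-07 m²
R_3 = (4.87×10^-7)(0.262)/(1.182e-07) = 1.079 Ω
R_total = R_1 + R_2 + R_3 = 11.1 Ω

11.1 Ω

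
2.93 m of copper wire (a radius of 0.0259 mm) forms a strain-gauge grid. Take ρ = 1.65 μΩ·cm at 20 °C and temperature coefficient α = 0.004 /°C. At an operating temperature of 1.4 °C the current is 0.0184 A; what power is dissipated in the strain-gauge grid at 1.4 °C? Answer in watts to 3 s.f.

ρ = 1.65 μΩ·cm = 1.65×10^-8 Ω·m
A = πr² = π(2.5900e-05 m)² = 2.107e-09 m²
R₍20₎ = ρL/A = (1.65×10^-8)(2.93)/(2.107e-09) = 22.94 Ω
R₍1.4₎ = R₍20₎(1 + αΔT) = 22.94 × (1 + 0.004×-18.6) = 21.23 Ω
P = I²R = (0.0184)² × 21.23 = 0.00719 W

0.00719 W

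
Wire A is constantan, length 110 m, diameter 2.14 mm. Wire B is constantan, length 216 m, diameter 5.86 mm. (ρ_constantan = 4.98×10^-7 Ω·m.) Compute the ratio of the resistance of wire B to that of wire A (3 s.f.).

0.262

R ∝ ρL/d², so R_B/R_A = (L_B/L_A) × (d_A/d_B)²
= (216/110) × (2.14/5.86)² = 0.262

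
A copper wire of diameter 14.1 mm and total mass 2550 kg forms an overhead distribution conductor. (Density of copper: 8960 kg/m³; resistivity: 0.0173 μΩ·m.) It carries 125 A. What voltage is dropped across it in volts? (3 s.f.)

25.2 V

ρ = 0.0173 μΩ·m = 1.73×10^-8 Ω·m
A = π(d/2)² = π(7.0500e-03 m)² = 1.5615e-04 m²
L = m/(density·A) = 2550/(8960×1.5615e-04) = 1823 m
R = ρL/A = (1.73×10^-8)(1823)/(1.5615e-04) = 0.2019 Ω
V = IR = 125 × 0.2019 = 25.2 V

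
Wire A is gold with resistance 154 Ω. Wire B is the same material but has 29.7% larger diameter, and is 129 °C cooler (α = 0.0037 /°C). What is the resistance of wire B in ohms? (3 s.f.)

47.9 Ω

R ∝ ρL/d² with ρ ∝ (1+αΔT), so R_B/R_A = (1 + 29.7/100)⁻² × (1 − 0.0037×129)
= 0.5945 × 0.5227 = 0.3107
R_B = 0.3107 × 154 = 47.9 Ω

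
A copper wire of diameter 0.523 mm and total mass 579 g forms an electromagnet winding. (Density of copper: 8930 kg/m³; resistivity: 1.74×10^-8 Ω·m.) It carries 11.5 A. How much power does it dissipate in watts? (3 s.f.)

A = π(d/2)² = π(2.6150e-04 m)² = 2.1483e-07 m²
L = m/(density·A) = 0.579/(8930×2.1483e-07) = 301.8 m
R = ρL/A = (1.74×10^-8)(301.8)/(2.1483e-07) = 24.44 Ω
P = I²R = (11.5)² × 24.44 = 3230 W

3230 W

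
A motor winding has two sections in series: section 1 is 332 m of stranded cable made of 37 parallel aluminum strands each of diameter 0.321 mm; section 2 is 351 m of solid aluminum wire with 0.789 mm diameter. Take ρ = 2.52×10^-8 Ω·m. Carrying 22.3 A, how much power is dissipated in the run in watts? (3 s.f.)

Section 1: A_strand = π(1.6050e-04)² = 8.093e-08 m²; R₁ = ρL/(N·A_s) = (2.52×10^-8)(332)/(37×8.093e-08) = 2.794 Ω
Section 2: A = π(d/2)² = π(3.9450e-04 m)² = 4.889e-07 m²
R₂ = (2.52×10^-8)(351)/(4.889e-07) = 18.09 Ω
R = R₁ + R₂ = 20.89 Ω
P = I²R = (22.3)² × 20.89 = 10400 W

10400 W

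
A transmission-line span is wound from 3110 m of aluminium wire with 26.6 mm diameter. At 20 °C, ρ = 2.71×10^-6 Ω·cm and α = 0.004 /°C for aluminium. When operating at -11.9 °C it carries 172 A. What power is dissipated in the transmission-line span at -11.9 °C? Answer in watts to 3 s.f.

ρ = 2.71×10^-6 Ω·cm = 2.71×10^-8 Ω·m
A = π(d/2)² = π(1.3300e-02 m)² = 5.557e-04 m²
R₍20₎ = ρL/A = (2.71×10^-8)(3110)/(5.557e-04) = 0.1517 Ω
R₍-11.9₎ = R₍20₎(1 + αΔT) = 0.1517 × (1 + 0.004×-31.9) = 0.1323 Ω
P = I²R = (172)² × 0.1323 = 3910 W

3910 W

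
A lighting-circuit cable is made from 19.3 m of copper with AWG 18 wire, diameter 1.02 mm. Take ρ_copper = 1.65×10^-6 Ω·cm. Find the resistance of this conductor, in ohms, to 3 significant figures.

ρ = 1.65×10^-6 Ω·cm = 1.65×10^-8 Ω·m
A = π(1.02/2 mm)² = π(5.1000e-04 m)² = 8.171e-07 m²
R = ρL/A = (1.65×10^-8)(19.3 m)/(8.171e-07 m²) = 0.390 Ω

0.390 Ω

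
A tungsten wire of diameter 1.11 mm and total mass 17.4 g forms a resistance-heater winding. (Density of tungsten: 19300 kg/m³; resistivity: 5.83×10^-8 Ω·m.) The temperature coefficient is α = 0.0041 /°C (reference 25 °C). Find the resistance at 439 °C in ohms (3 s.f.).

A = π(d/2)² = π(5.5500e-04 m)² = 9.6769e-07 m²
L = m/(density·A) = 0.0174/(19300×9.6769e-07) = 0.9317 m
R = ρL/A = (5.83×10^-8)(0.9317)/(9.6769e-07) = 0.05613 Ω
R(439 °C) = 0.05613 × (1 + 0.0041×414) = 0.151 Ω

0.151 Ω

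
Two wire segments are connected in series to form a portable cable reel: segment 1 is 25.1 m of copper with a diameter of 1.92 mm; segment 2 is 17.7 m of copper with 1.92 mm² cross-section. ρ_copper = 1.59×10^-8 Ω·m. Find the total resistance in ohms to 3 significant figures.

0.284 Ω

Segment 1: A = π(d/2)² = π(9.6000e-04 m)² = 2.895e-06 m²
R₁ = ρL/A = (1.59×10^-8)(25.1)/(2.895e-06) = 0.1378 Ω
Segment 2: A = 1.92 mm² = 1.920e-06 m²
R₂ = (1.59×10^-8)(17.7)/(1.920e-06) = 0.1466 Ω
R = R₁ + R₂ = 0.284 Ω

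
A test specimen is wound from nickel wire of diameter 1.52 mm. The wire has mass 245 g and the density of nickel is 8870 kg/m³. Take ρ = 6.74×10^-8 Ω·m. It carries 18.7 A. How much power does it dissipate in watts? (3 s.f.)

198 W

A = π(d/2)² = π(7.6000e-04 m)² = 1.8146e-06 m²
L = m/(density·A) = 0.245/(8870×1.8146e-06) = 15.22 m
R = ρL/A = (6.74×10^-8)(15.22)/(1.8146e-06) = 0.5654 Ω
P = I²R = (18.7)² × 0.5654 = 198 W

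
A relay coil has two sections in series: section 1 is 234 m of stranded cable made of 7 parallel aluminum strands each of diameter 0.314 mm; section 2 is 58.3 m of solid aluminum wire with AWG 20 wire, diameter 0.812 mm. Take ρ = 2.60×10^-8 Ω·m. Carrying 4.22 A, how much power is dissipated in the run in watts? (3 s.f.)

252 W

Section 1: A_strand = π(1.5700e-04)² = 7.744e-08 m²; R₁ = ρL/(N·A_s) = (2.60×10^-8)(234)/(7×7.744e-08) = 11.22 Ω
Section 2: A = π(0.812/2 mm)² = π(4.0600e-04 m)² = 5.178e-07 m²
R₂ = (2.60×10^-8)(58.3)/(5.178e-07) = 2.927 Ω
R = R₁ + R₂ = 14.15 Ω
P = I²R = (4.22)² × 14.15 = 252 W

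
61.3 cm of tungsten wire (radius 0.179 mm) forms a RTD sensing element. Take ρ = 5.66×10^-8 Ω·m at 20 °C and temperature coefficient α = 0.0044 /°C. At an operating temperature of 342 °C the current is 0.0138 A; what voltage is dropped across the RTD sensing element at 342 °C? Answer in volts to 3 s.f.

0.0115 V

A = πr² = π(1.7900e-04 m)² = 1.007e-07 m²
R₍20₎ = ρL/A = (5.66×10^-8)(0.613)/(1.007e-07) = 0.3447 Ω
R₍342₎ = R₍20₎(1 + αΔT) = 0.3447 × (1 + 0.0044×322) = 0.833 Ω
V = IR = 0.0138 × 0.833 = 0.0115 V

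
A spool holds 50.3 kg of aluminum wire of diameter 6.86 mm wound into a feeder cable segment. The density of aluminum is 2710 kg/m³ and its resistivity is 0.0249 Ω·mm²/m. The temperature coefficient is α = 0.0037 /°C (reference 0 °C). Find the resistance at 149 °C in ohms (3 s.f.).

ρ = 0.0249 Ω·mm²/m = 2.49×10^-8 Ω·m
A = π(d/2)² = π(3.4300e-03 m)² = 3.6961e-05 m²
L = m/(density·A) = 50.3/(2710×3.6961e-05) = 502.2 m
R = ρL/A = (2.49×10^-8)(502.2)/(3.6961e-05) = 0.3383 Ω
R(149 °C) = 0.3383 × (1 + 0.0037×149) = 0.525 Ω

0.525 Ω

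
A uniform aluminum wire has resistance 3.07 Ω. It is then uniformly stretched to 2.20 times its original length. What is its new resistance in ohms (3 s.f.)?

Volume constant ⇒ A' = A/k with k = 2.2. R' = ρ(kL)/(A/k) = k²R.
R' = 4.84 × 3.07 = 14.9 Ω

14.9 Ω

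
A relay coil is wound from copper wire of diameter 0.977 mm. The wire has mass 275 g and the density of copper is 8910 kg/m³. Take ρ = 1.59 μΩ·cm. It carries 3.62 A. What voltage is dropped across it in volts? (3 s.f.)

ρ = 1.59 μΩ·cm = 1.59×10^-8 Ω·m
A = π(d/2)² = π(4.8850e-04 m)² = 7.4969e-07 m²
L = m/(density·A) = 0.275/(8910×7.4969e-07) = 41.17 m
R = ρL/A = (1.59×10^-8)(41.17)/(7.4969e-07) = 0.8732 Ω
V = IR = 3.62 × 0.8732 = 3.16 V

3.16 V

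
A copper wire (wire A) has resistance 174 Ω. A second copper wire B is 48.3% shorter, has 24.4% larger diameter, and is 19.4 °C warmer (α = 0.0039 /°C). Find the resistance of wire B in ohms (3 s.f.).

R ∝ ρL/d² with ρ ∝ (1+αΔT), so R_B/R_A = (1 − 48.3/100) × (1 + 24.4/100)⁻² × (1 + 0.0039×19.4)
= 0.517 × 0.6462 × 1.076 = 0.3594
R_B = 0.3594 × 174 = 62.5 Ω

62.5 Ω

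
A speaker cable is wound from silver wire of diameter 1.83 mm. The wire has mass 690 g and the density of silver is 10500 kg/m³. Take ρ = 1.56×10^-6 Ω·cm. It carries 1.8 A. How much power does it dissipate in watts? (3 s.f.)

ρ = 1.56×10^-6 Ω·cm = 1.56×10^-8 Ω·m
A = π(d/2)² = π(9.1500e-04 m)² = 2.6302e-06 m²
L = m/(density·A) = 0.69/(10500×2.6302e-06) = 24.98 m
R = ρL/A = (1.56×10^-8)(24.98)/(2.6302e-06) = 0.1482 Ω
P = I²R = (1.8)² × 0.1482 = 0.480 W

0.480 W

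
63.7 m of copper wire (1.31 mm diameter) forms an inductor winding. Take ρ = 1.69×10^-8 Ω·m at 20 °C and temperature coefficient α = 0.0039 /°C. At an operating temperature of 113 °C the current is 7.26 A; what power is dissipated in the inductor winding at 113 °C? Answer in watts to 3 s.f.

57.4 W

A = π(d/2)² = π(6.5500e-04 m)² = 1.348e-06 m²
R₍20₎ = ρL/A = (1.69×10^-8)(63.7)/(1.348e-06) = 0.7987 Ω
R₍113₎ = R₍20₎(1 + αΔT) = 0.7987 × (1 + 0.0039×93) = 1.088 Ω
P = I²R = (7.26)² × 1.088 = 57.4 W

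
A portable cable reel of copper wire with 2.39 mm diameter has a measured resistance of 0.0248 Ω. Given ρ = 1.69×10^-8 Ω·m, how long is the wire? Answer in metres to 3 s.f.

A = π(d/2)² = π(1.1950e-03 m)² = 4.486e-06 m²
L = RA/ρ = (0.0248)(4.486e-06)/(1.69×10^-8) = 6.58 m

6.58 m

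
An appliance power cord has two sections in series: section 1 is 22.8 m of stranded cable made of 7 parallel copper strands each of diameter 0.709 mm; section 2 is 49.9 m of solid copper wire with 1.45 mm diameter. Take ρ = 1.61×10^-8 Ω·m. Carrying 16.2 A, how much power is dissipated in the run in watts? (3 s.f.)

163 W

Section 1: A_strand = π(3.5450e-04)² = 3.948e-07 m²; R₁ = ρL/(N·A_s) = (1.61×10^-8)(22.8)/(7×3.948e-07) = 0.1328 Ω
Section 2: A = π(d/2)² = π(7.2500e-04 m)² = 1.651e-06 m²
R₂ = (1.61×10^-8)(49.9)/(1.651e-06) = 0.4865 Ω
R = R₁ + R₂ = 0.6193 Ω
P = I²R = (16.2)² × 0.6193 = 163 W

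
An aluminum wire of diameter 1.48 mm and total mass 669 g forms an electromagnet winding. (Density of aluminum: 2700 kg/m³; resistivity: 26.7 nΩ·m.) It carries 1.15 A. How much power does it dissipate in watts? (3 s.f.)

2.96 W

ρ = 26.7 nΩ·m = 2.67×10^-8 Ω·m
A = π(d/2)² = π(7.4000e-04 m)² = 1.7203e-06 m²
L = m/(density·A) = 0.669/(2700×1.7203e-06) = 144 m
R = ρL/A = (2.67×10^-8)(144)/(1.7203e-06) = 2.235 Ω
P = I²R = (1.15)² × 2.235 = 2.96 W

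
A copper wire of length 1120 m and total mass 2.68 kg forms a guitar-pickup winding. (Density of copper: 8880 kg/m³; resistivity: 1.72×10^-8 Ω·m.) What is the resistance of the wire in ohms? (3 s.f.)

71.5 Ω

A = m/(density·L) = 2.68/(8880×1120) = 2.6947e-07 m²
R = ρL/A = (1.72×10^-8)(1120)/(2.6947e-07) = 71.5 Ω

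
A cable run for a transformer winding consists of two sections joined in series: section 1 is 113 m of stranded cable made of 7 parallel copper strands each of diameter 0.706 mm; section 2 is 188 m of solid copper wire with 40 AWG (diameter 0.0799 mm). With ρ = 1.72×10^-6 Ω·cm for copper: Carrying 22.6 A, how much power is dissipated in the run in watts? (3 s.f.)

3.30×10^5 W

ρ = 1.72×10^-6 Ω·cm = 1.72×10^-8 Ω·m
Section 1: A_strand = π(3.5300e-04)² = 3.915e-07 m²; R₁ = ρL/(N·A_s) = (1.72×10^-8)(113)/(7×3.915e-07) = 0.7093 Ω
Section 2: A = π(0.0799/2 mm)² = π(3.9950e-05 m)² = 5.014e-09 m²
R₂ = (1.72×10^-8)(188)/(5.014e-09) = 644.9 Ω
R = R₁ + R₂ = 645.6 Ω
P = I²R = (22.6)² × 645.6 = 3.30×10^5 W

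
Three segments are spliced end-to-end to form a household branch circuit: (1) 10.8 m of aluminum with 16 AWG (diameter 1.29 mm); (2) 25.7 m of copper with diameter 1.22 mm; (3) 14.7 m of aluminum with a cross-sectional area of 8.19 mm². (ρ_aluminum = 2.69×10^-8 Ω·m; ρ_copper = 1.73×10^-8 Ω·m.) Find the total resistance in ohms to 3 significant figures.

Seg 1: A = π(1.29/2 mm)² = π(6.4500e-04 m)² = 1.307e-06 m²
R_1 = (2.69×10^-8)(10.8)/(1.307e-06) = 0.2223 Ω
Seg 2: A = π(d/2)² = π(6.1000e-04 m)² = 1.169e-06 m²
R_2 = (1.73×10^-8)(25.7)/(1.169e-06) = 0.3803 Ω
Seg 3: A = 8.19 mm² = 8.190e-06 m²
R_3 = (2.69×10^-8)(14.7)/(8.190e-06) = 0.04828 Ω
R_total = R_1 + R_2 + R_3 = 0.651 Ω

0.651 Ω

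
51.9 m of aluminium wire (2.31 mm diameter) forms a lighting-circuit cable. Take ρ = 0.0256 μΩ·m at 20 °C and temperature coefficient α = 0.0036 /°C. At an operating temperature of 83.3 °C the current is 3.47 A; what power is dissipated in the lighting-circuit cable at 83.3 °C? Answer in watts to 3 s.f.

4.69 W

ρ = 0.0256 μΩ·m = 2.56×10^-8 Ω·m
A = π(d/2)² = π(1.1550e-03 m)² = 4.191e-06 m²
R₍20₎ = ρL/A = (2.56×10^-8)(51.9)/(4.191e-06) = 0.317 Ω
R₍83.3₎ = R₍20₎(1 + αΔT) = 0.317 × (1 + 0.0036×63.3) = 0.3893 Ω
P = I²R = (3.47)² × 0.3893 = 4.69 W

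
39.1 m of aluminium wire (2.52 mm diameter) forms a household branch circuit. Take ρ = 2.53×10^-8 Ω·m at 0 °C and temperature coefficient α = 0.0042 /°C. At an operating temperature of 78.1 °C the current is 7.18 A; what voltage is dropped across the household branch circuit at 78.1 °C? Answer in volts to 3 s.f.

1.89 V

A = π(d/2)² = π(1.2600e-03 m)² = 4.988e-06 m²
R₍0₎ = ρL/A = (2.53×10^-8)(39.1)/(4.988e-06) = 0.1983 Ω
R₍78.1₎ = R₍0₎(1 + αΔT) = 0.1983 × (1 + 0.0042×78.1) = 0.2634 Ω
V = IR = 7.18 × 0.2634 = 1.89 V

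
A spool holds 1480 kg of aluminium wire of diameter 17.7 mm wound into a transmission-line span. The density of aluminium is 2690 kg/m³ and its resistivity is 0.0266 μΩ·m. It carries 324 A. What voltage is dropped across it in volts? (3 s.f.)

78.3 V

ρ = 0.0266 μΩ·m = 2.66×10^-8 Ω·m
A = π(d/2)² = π(8.8500e-03 m)² = 2.4606e-04 m²
L = m/(density·A) = 1480/(2690×2.4606e-04) = 2236 m
R = ρL/A = (2.66×10^-8)(2236)/(2.4606e-04) = 0.2417 Ω
V = IR = 324 × 0.2417 = 78.3 V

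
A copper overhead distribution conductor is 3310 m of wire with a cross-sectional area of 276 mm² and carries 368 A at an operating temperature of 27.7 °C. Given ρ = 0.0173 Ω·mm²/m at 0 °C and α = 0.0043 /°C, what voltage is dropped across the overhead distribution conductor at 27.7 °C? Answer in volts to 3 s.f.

ρ = 0.0173 Ω·mm²/m = 1.73×10^-8 Ω·m
A = 276 mm² = 2.760e-04 m²
R₍0₎ = ρL/A = (1.73×10^-8)(3310)/(2.760e-04) = 0.2075 Ω
R₍27.7₎ = R₍0₎(1 + αΔT) = 0.2075 × (1 + 0.0043×27.7) = 0.2322 Ω
V = IR = 368 × 0.2322 = 85.4 V

85.4 V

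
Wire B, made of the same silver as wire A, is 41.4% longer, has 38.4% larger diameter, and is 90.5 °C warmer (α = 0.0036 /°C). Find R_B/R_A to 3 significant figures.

0.979

R ∝ ρL/d² with ρ ∝ (1+αΔT), so R_B/R_A = (1 + 41.4/100) × (1 + 38.4/100)⁻² × (1 + 0.0036×90.5)
= 1.414 × 0.5221 × 1.326 = 0.979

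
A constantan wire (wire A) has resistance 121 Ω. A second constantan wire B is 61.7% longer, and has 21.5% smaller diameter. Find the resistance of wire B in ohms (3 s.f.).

R ∝ L/d², so R_B/R_A = (1 + 61.7/100) × (1 − 21.5/100)⁻²
= 1.617 × 1.623 = 2.624
R_B = 2.624 × 121 = 318 Ω

318 Ω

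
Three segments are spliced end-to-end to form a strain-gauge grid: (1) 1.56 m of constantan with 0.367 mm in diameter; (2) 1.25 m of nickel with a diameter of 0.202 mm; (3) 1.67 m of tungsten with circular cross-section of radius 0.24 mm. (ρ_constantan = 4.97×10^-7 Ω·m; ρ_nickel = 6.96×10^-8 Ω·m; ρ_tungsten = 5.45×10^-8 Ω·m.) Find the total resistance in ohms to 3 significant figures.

10.5 Ω

Seg 1: A = π(d/2)² = π(1.8350e-04 m)² = 1.058e-07 m²
R_1 = (4.97×10^-7)(1.56)/(1.058e-07) = 7.329 Ω
Seg 2: A = π(d/2)² = π(1.0100e-04 m)² = 3.205e-08 m²
R_2 = (6.96×10^-8)(1.25)/(3.205e-08) = 2.715 Ω
Seg 3: A = πr² = π(2.4000e-04 m)² = 1.810e-07 m²
R_3 = (5.45×10^-8)(1.67)/(1.810e-07) = 0.503 Ω
R_total = R_1 + R_2 + R_3 = 10.5 Ω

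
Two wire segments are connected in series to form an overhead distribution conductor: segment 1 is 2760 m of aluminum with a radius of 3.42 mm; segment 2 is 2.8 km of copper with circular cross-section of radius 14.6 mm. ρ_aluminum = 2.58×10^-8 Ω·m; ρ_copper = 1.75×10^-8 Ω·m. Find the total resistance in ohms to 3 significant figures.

2.01 Ω

Segment 1: A = πr² = π(3.4200e-03 m)² = 3.675e-05 m²
R₁ = ρL/A = (2.58×10^-8)(2760)/(3.675e-05) = 1.938 Ω
Segment 2: A = πr² = π(1.4600e-02 m)² = 6.697e-04 m²
R₂ = (1.75×10^-8)(2800)/(6.697e-04) = 0.07317 Ω
R = R₁ + R₂ = 2.01 Ω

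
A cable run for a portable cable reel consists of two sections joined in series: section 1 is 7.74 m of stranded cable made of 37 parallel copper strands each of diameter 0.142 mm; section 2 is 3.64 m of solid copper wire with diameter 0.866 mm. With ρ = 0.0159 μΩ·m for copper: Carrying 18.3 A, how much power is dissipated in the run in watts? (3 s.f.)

ρ = 0.0159 μΩ·m = 1.59×10^-8 Ω·m
Section 1: A_strand = π(7.1000e-05)² = 1.584e-08 m²; R₁ = ρL/(N·A_s) = (1.59×10^-8)(7.74)/(37×1.584e-08) = 0.21 Ω
Section 2: A = π(d/2)² = π(4.3300e-04 m)² = 5.890e-07 m²
R₂ = (1.59×10^-8)(3.64)/(5.890e-07) = 0.09826 Ω
R = R₁ + R₂ = 0.3083 Ω
P = I²R = (18.3)² × 0.3083 = 103 W

103 W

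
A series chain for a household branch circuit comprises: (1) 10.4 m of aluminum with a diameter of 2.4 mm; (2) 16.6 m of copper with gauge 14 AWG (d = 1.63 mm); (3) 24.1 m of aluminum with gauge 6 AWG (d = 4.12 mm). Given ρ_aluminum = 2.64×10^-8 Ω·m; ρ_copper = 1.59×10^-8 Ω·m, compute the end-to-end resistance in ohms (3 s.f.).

Seg 1: A = π(d/2)² = π(1.2000e-03 m)² = 4.524e-06 m²
R_1 = (2.64×10^-8)(10.4)/(4.524e-06) = 0.06069 Ω
Seg 2: A = π(1.63/2 mm)² = π(8.1500e-04 m)² = 2.087e-06 m²
R_2 = (1.59×10^-8)(16.6)/(2.087e-06) = 0.1265 Ω
Seg 3: A = π(4.12/2 mm)² = π(2.0600e-03 m)² = 1.333e-05 m²
R_3 = (2.64×10^-8)(24.1)/(1.333e-05) = 0.04772 Ω
R_total = R_1 + R_2 + R_3 = 0.235 Ω

0.235 Ω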